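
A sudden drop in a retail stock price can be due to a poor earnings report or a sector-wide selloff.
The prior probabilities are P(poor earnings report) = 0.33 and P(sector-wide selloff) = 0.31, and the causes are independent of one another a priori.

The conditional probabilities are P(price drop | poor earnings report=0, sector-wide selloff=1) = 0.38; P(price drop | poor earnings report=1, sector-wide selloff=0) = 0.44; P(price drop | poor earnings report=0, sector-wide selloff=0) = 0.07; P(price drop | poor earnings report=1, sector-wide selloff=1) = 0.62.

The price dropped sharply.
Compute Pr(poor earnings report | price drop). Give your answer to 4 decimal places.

Pr(poor earnings report | price drop) ≈ 0.5952

For the numerator, keep only poor earnings report=true terms: 0.100188 + 0.063426 = 0.163614
The normalizing constant is 0.07·0.67·0.69 + 0.38·0.67·0.31 + 0.44·0.33·0.69 + 0.62·0.33·0.31 = 0.274901
Posterior = 0.163614 / 0.274901 ≈ 0.5952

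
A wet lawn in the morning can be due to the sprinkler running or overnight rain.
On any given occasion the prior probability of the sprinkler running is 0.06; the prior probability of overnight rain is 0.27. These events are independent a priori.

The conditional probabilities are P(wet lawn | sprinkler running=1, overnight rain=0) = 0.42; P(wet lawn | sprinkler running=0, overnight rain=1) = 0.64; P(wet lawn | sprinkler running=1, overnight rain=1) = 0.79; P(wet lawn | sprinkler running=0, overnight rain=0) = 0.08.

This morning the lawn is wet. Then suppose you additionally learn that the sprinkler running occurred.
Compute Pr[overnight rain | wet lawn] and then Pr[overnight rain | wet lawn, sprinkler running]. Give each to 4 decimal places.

Numerator (weight on configurations with overnight rain): 0.162432 + 0.012798 = 0.175230
Normalizer over all consistent configurations: 0.08*0.94*0.73 + 0.64*0.94*0.27 + 0.42*0.06*0.73 + 0.79*0.06*0.27 = 0.248522
Posterior = 0.175230 / 0.248522 ≈ 0.7051

Now condition on the additional information:
P(wet lawn | sprinkler running) = 0.42×0.73 + 0.79×0.27 = 0.306600 + 0.213300 = 0.519900
Restricting to configurations with overnight rain present: 0.79×0.27 = 0.213300.
P(overnight rain | wet lawn, sprinkler running) = 0.213300 / 0.519900 ≈ 0.4103
— sprinkler running explains away the evidence for overnight rain.

Pr[overnight rain | wet lawn] ≈ 0.7051; Pr[overnight rain | wet lawn, sprinkler running] ≈ 0.4103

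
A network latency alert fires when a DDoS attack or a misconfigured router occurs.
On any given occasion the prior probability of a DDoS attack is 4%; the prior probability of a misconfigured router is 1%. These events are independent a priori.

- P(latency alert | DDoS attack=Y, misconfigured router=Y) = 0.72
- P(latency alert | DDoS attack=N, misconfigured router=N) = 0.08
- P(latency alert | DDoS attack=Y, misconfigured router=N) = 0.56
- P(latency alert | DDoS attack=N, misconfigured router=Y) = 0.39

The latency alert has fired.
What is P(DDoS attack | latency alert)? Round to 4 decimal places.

P(latency alert) = 0.08×0.96×0.99 + 0.39×0.96×0.01 + 0.56×0.04×0.99 + 0.72×0.04×0.01 = 0.076032 + 0.003744 + 0.022176 + 0.000288 = 0.102240
Restricting to configurations with DDoS attack present: 0.022176 + 0.000288 = 0.022464.
Hence the posterior is 0.022464/0.102240 ≈ 0.2197.

P(DDoS attack | latency alert) ≈ 0.2197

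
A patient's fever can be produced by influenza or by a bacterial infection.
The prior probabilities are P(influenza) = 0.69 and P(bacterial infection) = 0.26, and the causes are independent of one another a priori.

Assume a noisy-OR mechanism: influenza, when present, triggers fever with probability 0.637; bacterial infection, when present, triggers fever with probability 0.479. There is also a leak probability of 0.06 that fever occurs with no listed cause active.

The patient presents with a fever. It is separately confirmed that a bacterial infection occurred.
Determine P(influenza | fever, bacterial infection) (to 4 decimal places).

Under noisy-OR, P(fever | causes) = 1 − (1−0.06)·∏(1−qᵢ) over the active causes.
Weight on influenza=true, given the evidence: 0.822224×0.69 = 0.567335
Denominator P(fever | bacterial infection): 0.51026×0.31 + 0.822224×0.69 = 0.725516
P(influenza | fever, bacterial infection) = 0.567335/0.725516 ≈ 0.7820

P(influenza | fever, bacterial infection) ≈ 0.7820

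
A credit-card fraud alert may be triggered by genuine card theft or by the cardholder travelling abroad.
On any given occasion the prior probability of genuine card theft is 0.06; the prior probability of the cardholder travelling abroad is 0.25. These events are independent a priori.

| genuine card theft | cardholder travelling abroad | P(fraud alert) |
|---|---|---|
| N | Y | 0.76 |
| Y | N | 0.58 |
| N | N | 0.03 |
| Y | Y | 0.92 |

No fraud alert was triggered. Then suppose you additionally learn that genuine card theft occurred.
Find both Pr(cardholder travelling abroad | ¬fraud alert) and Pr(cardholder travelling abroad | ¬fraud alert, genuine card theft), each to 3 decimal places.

P(¬fraud alert) = 0.97·0.94·0.75 + 0.24·0.94·0.25 + 0.42·0.06·0.75 + 0.08·0.06·0.25 = 0.683850 + 0.056400 + 0.018900 + 0.001200 = 0.760350
The cardholder travelling abroad-present share is 0.056400 + 0.001200 = 0.057600.
So P(cardholder travelling abroad | ¬fraud alert) = 0.057600/0.760350 ≈ 0.076.

Now also conditioning on genuine card theft=true:
Enumerate both values of cardholder travelling abroad and weight by the priors:
  P(¬fraud alert | genuine card theft) = 0.42·0.75 + 0.08·0.25
        = 0.315000 + 0.020000 = 0.335000
Keeping only the cardholder travelling abroad-present terms gives 0.020000, so
  P(cardholder travelling abroad | ¬fraud alert, genuine card theft) = 0.020000 / 0.335000 ≈ 0.060

Pr(cardholder travelling abroad | ¬fraud alert) ≈ 0.076; Pr(cardholder travelling abroad | ¬fraud alert, genuine card theft) ≈ 0.060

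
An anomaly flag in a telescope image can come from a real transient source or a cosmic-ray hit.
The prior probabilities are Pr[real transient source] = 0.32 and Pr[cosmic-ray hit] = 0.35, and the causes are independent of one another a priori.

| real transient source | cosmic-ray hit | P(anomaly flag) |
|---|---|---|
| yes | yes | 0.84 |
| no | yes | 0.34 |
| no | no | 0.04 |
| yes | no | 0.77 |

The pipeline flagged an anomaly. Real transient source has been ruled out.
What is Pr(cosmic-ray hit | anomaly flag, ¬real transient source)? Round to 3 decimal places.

Pr(cosmic-ray hit | anomaly flag, ¬real transient source) ≈ 0.821

Numerator (weight on configurations with cosmic-ray hit): 0.34×0.35 = 0.119000
The normalizing constant is 0.04×0.65 + 0.34×0.35 = 0.145000
Posterior = 0.119000 / 0.145000 ≈ 0.821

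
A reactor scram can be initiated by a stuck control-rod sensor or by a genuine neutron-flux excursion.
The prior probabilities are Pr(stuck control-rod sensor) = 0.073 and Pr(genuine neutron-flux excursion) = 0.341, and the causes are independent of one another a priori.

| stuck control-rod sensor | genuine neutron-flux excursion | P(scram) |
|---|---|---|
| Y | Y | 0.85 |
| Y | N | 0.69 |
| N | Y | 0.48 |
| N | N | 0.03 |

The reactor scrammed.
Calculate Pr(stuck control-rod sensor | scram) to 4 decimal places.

Enumerate the 4 (stuck control-rod sensor, genuine neutron-flux excursion) configurations and weight by the priors:
  P(scram) = 0.03×0.927×0.659 + 0.48×0.927×0.341 + 0.69×0.073×0.659 + 0.85×0.073×0.341
        = 0.018327 + 0.151731 + 0.033194 + 0.021159 = 0.224411
Configurations with stuck control-rod sensor contribute 0.054353, so
  P(stuck control-rod sensor | scram) = 0.054353 / 0.224411 ≈ 0.2422

Pr(stuck control-rod sensor | scram) ≈ 0.2422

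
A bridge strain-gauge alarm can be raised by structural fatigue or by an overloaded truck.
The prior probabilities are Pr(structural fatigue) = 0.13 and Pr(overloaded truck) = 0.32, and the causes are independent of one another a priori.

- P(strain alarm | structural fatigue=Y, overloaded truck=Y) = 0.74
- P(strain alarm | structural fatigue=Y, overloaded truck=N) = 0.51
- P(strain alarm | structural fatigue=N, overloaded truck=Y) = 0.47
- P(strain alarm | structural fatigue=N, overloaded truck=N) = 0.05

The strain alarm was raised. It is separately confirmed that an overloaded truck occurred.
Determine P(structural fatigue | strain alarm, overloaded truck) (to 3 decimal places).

P(structural fatigue | strain alarm, overloaded truck) ≈ 0.190

P(strain alarm | overloaded truck) = 0.47·0.87 + 0.74·0.13 = 0.408900 + 0.096200 = 0.505100
Of this, 0.096200 comes from 0.74·0.13 (the structural fatigue=true cases).
Hence the posterior is 0.096200/0.505100 ≈ 0.190.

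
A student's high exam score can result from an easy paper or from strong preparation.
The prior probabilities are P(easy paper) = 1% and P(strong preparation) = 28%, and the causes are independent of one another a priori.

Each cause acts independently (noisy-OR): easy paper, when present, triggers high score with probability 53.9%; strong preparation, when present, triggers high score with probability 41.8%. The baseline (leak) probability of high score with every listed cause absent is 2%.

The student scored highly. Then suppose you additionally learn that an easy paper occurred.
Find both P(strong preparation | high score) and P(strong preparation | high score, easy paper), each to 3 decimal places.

P(strong preparation | high score) ≈ 0.869; P(strong preparation | high score, easy paper) ≈ 0.343

Under noisy-OR, P(high score | causes) = 1 − (1−0.02)·∏(1−qᵢ) over the active causes.
For the numerator, keep only strong preparation=true terms: 0.119096 + 0.002064 = 0.121160
Normalizer over all consistent configurations: 0.02×0.99×0.72 + 0.42964×0.99×0.28 + 0.54822×0.01×0.72 + 0.737064×0.01×0.28 = 0.139363
Posterior = 0.121160 / 0.139363 ≈ 0.869

Now condition on the additional information:
P(high score | easy paper) = 0.54822·0.72 + 0.737064·0.28 = 0.394718 + 0.206378 = 0.601096
Of this, 0.206378 comes from 0.737064·0.28 (the strong preparation=true cases).
Hence the posterior is 0.206378/0.601096 ≈ 0.343.
— easy paper explains away the evidence for strong preparation.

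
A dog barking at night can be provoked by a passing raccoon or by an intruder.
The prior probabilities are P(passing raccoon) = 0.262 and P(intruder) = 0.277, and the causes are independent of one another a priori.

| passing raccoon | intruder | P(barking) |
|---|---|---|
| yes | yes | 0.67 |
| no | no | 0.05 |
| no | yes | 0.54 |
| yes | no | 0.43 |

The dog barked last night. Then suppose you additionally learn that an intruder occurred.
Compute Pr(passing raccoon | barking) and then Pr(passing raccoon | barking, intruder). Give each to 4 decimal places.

Pr(passing raccoon | barking) ≈ 0.4869; Pr(passing raccoon | barking, intruder) ≈ 0.3058

P(barking) = 0.05·0.738·0.723 + 0.54·0.738·0.277 + 0.43·0.262·0.723 + 0.67·0.262·0.277 = 0.026679 + 0.110390 + 0.081453 + 0.048625 = 0.267147
Restricting to configurations with passing raccoon present: 0.081453 + 0.048625 = 0.130078.
So P(passing raccoon | barking) = 0.130078/0.267147 ≈ 0.4869.

Now also conditioning on intruder=true:
For the numerator, keep only passing raccoon=true terms: 0.67·0.262 = 0.175540
Normalizer over all consistent configurations: 0.54·0.738 + 0.67·0.262 = 0.574060
Posterior = 0.175540 / 0.574060 ≈ 0.3058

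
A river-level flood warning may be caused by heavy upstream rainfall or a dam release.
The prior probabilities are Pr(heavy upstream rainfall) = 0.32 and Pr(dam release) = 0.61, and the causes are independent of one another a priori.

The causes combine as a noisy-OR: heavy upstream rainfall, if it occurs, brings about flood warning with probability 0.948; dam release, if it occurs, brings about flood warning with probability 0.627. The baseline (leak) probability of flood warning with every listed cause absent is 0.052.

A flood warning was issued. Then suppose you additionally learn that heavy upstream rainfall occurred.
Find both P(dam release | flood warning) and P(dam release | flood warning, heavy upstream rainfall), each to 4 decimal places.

Under noisy-OR, P(flood warning | causes) = 1 − (1−0.052)·∏(1−qᵢ) over the active causes.
P(flood warning) = 0.052·0.68·0.39 + 0.646396·0.68·0.61 + 0.950704·0.32·0.39 + 0.981613·0.32·0.61 = 0.013790 + 0.268125 + 0.118648 + 0.191611 = 0.592174
Restricting to configurations with dam release present: 0.268125 + 0.191611 = 0.459736.
P(dam release | flood warning) = 0.459736 / 0.592174 ≈ 0.7764

With the extra evidence:
P(flood warning | heavy upstream rainfall) = 0.950704×0.39 + 0.981613×0.61 = 0.370775 + 0.598784 = 0.969559
Of this, 0.598784 comes from 0.981613×0.61 (the dam release=true cases).
P(dam release | flood warning, heavy upstream rainfall) = 0.598784 / 0.969559 ≈ 0.6176
This is intercausal reasoning (explaining away): once heavy upstream rainfall accounts for the flood warning, dam release becomes less likely.

P(dam release | flood warning) ≈ 0.7764; P(dam release | flood warning, heavy upstream rainfall) ≈ 0.6176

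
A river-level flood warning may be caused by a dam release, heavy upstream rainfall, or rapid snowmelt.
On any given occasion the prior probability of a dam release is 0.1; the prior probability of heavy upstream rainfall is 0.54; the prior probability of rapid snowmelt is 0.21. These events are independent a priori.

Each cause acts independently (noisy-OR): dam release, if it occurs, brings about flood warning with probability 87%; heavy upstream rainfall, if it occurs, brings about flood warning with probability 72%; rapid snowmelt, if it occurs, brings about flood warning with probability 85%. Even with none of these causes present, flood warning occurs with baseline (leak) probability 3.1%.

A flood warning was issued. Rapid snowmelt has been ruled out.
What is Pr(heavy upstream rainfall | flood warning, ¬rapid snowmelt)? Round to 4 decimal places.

Under noisy-OR, P(flood warning | causes) = 1 − (1−0.031)·∏(1−qᵢ) over the active causes.
For the numerator, keep only heavy upstream rainfall=true terms: 0.354138 + 0.052095 = 0.406233
The normalizing constant is 0.031·0.9·0.46 + 0.72868·0.9·0.54 + 0.87403·0.1·0.46 + 0.964728·0.1·0.54 = 0.459272
Posterior = 0.406233 / 0.459272 ≈ 0.8845

Pr(heavy upstream rainfall | flood warning, ¬rapid snowmelt) ≈ 0.8845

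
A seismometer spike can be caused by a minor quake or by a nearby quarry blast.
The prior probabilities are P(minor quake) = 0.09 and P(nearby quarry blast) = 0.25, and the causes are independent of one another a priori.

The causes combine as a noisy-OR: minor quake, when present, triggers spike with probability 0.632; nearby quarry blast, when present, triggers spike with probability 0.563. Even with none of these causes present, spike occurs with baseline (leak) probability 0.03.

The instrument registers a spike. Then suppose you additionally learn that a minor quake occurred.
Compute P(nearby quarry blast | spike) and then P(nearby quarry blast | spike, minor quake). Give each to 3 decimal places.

P(nearby quarry blast | spike) ≈ 0.701; P(nearby quarry blast | spike, minor quake) ≈ 0.304

Under noisy-OR, P(spike | causes) = 1 − (1−0.03)·∏(1−qᵢ) over the active causes.
By total probability over the 4 (minor quake, nearby quarry blast) configurations:
  P(spike) = 0.03×0.91×0.75 + 0.57611×0.91×0.25 + 0.64304×0.09×0.75 + 0.844008×0.09×0.25
        = 0.020475 + 0.131065 + 0.043405 + 0.018990 = 0.213935
Configurations with nearby quarry blast contribute 0.150055, so
  P(nearby quarry blast | spike) = 0.150055 / 0.213935 ≈ 0.701

Now also conditioning on minor quake=true:
P(spike | minor quake) = 0.64304*0.75 + 0.844008*0.25 = 0.482280 + 0.211002 = 0.693282
Of this, 0.211002 comes from 0.844008*0.25 (the nearby quarry blast=true cases).
So P(nearby quarry blast | spike, minor quake) = 0.211002/0.693282 ≈ 0.304.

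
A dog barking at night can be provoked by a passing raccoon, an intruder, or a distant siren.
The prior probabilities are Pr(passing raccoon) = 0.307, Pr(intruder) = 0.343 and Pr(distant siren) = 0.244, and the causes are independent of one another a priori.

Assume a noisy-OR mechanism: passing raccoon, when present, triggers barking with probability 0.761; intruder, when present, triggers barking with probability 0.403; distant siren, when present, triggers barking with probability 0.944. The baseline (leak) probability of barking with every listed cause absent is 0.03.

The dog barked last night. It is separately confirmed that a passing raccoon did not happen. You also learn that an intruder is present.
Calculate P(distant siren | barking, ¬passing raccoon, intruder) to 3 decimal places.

P(distant siren | barking, ¬passing raccoon, intruder) ≈ 0.426

Under noisy-OR, P(barking | causes) = 1 − (1−0.03)·∏(1−qᵢ) over the active causes.
By total probability over both values of distant siren:
  P(barking | ¬passing raccoon, intruder) = 0.42091×0.756 + 0.967571×0.244
        = 0.318208 + 0.236087 = 0.554295
Configurations with distant siren contribute 0.236087, so
  P(distant siren | barking, ¬passing raccoon, intruder) = 0.236087 / 0.554295 ≈ 0.426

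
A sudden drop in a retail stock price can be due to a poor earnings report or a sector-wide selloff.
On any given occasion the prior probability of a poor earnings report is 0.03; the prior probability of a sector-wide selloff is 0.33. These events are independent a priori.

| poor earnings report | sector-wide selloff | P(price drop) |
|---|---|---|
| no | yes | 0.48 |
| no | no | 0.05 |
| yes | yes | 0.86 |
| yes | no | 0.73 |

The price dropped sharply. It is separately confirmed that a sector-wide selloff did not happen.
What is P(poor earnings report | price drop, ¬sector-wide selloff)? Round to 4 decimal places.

P(price drop | ¬sector-wide selloff) = 0.05·0.97 + 0.73·0.03 = 0.048500 + 0.021900 = 0.070400
The poor earnings report-present share is 0.73·0.03 = 0.021900.
P(poor earnings report | price drop, ¬sector-wide selloff) = 0.021900 / 0.070400 ≈ 0.3111

P(poor earnings report | price drop, ¬sector-wide selloff) ≈ 0.3111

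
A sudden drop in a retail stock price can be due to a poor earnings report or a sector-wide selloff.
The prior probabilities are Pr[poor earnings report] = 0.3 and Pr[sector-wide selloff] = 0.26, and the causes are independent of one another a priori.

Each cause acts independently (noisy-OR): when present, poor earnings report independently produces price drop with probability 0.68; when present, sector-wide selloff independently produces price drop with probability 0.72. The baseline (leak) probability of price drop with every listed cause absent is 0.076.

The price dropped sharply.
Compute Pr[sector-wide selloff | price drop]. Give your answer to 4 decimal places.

Under noisy-OR, P(price drop | causes) = 1 − (1−0.076)·∏(1−qᵢ) over the active causes.
By total probability over the 4 (poor earnings report, sector-wide selloff) configurations:
  P(price drop) = 0.076×0.7×0.74 + 0.74128×0.7×0.26 + 0.70432×0.3×0.74 + 0.91721×0.3×0.26
        = 0.039368 + 0.134913 + 0.156359 + 0.071542 = 0.402182
Keeping only the sector-wide selloff-present terms gives 0.206455, so
  P(sector-wide selloff | price drop) = 0.206455 / 0.402182 ≈ 0.5133

Pr[sector-wide selloff | price drop] ≈ 0.5133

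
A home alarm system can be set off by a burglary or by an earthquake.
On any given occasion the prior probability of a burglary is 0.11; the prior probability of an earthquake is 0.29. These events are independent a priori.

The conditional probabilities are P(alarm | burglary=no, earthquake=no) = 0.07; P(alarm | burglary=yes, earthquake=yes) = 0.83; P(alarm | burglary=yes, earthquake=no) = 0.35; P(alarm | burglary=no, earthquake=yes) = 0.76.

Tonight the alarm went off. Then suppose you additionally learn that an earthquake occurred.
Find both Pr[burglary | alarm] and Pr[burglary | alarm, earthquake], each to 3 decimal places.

By total probability over the 4 (burglary, earthquake) configurations:
  P(alarm) = 0.07×0.89×0.71 + 0.76×0.89×0.29 + 0.35×0.11×0.71 + 0.83×0.11×0.29
        = 0.044233 + 0.196156 + 0.027335 + 0.026477 = 0.294201
The terms with burglary present sum to 0.053812, so
  P(burglary | alarm) = 0.053812 / 0.294201 ≈ 0.183

With the extra evidence:
Numerator (weight on configurations with burglary): 0.83·0.11 = 0.091300
The normalizing constant is 0.76·0.89 + 0.83·0.11 = 0.767700
Posterior = 0.091300 / 0.767700 ≈ 0.119

Pr[burglary | alarm] ≈ 0.183; Pr[burglary | alarm, earthquake] ≈ 0.119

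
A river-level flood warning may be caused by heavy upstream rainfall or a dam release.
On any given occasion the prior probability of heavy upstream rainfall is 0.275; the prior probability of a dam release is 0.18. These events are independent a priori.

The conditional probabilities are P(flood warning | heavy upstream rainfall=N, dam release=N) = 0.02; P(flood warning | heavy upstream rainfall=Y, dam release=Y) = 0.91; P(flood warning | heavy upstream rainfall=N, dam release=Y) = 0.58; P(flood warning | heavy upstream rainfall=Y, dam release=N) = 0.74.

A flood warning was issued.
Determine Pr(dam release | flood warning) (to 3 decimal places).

Enumerate the 4 (heavy upstream rainfall, dam release) configurations and weight by the priors:
  P(flood warning) = 0.02*0.725*0.82 + 0.58*0.725*0.18 + 0.74*0.275*0.82 + 0.91*0.275*0.18
        = 0.011890 + 0.075690 + 0.166870 + 0.045045 = 0.299495
Configurations with dam release contribute 0.120735, so
  P(dam release | flood warning) = 0.120735 / 0.299495 ≈ 0.403

Pr(dam release | flood warning) ≈ 0.403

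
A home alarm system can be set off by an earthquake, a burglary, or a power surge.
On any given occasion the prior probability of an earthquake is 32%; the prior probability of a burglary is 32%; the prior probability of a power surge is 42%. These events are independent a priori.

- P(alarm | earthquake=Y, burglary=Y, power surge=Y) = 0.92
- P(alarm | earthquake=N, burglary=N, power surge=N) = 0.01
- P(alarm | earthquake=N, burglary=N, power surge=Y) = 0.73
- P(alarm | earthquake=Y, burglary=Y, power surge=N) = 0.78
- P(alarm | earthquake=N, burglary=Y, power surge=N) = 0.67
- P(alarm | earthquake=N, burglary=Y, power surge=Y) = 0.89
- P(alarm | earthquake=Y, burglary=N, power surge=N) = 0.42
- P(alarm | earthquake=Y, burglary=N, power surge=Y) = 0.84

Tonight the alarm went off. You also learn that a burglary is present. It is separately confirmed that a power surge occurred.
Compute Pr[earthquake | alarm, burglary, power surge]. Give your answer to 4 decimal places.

P(alarm | burglary, power surge) = 0.89×0.68 + 0.92×0.32 = 0.605200 + 0.294400 = 0.899600
The earthquake-present share is 0.92×0.32 = 0.294400.
So P(earthquake | alarm, burglary, power surge) = 0.294400/0.899600 ≈ 0.3273.

Pr[earthquake | alarm, burglary, power surge] ≈ 0.3273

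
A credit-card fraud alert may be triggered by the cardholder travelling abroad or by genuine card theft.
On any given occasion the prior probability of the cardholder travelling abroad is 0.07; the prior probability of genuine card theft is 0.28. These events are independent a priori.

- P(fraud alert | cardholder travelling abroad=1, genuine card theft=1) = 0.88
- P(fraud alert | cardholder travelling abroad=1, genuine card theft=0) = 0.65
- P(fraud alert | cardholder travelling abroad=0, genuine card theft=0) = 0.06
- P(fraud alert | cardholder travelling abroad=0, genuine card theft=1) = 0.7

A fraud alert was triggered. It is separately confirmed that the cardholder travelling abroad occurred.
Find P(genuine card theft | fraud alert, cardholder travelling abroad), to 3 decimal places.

For the numerator, keep only genuine card theft=true terms: 0.88×0.28 = 0.246400
Normalizer over all consistent configurations: 0.65×0.72 + 0.88×0.28 = 0.714400
P(genuine card theft | fraud alert, cardholder travelling abroad) = 0.246400/0.714400 ≈ 0.345

P(genuine card theft | fraud alert, cardholder travelling abroad) ≈ 0.345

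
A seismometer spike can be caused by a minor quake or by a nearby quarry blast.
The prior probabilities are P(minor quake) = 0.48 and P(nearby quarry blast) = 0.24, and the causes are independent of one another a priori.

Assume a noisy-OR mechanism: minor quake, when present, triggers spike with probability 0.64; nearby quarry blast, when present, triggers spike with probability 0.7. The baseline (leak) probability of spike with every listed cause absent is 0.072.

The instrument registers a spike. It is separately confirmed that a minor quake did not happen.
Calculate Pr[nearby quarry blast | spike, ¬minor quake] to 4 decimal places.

Pr[nearby quarry blast | spike, ¬minor quake] ≈ 0.7599

Under noisy-OR, P(spike | causes) = 1 − (1−0.072)·∏(1−qᵢ) over the active causes.
Weight on nearby quarry blast=true, given the evidence: 0.7216·0.24 = 0.173184
Denominator P(spike | ¬minor quake): 0.072·0.76 + 0.7216·0.24 = 0.227904
P(nearby quarry blast | spike, ¬minor quake) = 0.173184/0.227904 ≈ 0.7599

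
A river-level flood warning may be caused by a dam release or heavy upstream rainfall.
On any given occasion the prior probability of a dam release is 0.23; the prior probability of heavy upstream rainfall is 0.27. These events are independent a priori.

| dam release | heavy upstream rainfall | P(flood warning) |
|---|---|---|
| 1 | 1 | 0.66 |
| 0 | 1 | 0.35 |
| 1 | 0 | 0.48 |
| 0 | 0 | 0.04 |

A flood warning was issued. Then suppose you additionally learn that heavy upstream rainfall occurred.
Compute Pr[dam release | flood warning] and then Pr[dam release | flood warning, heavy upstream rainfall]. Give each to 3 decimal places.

Pr[dam release | flood warning] ≈ 0.561; Pr[dam release | flood warning, heavy upstream rainfall] ≈ 0.360

Weight on dam release=true, given the evidence: 0.080592 + 0.040986 = 0.121578
The normalizing constant is 0.04×0.77×0.73 + 0.35×0.77×0.27 + 0.48×0.23×0.73 + 0.66×0.23×0.27 = 0.216827
Posterior = 0.121578 / 0.216827 ≈ 0.561

With the extra evidence:
Numerator (weight on configurations with dam release): 0.66×0.23 = 0.151800
Normalizer over all consistent configurations: 0.35×0.77 + 0.66×0.23 = 0.421300
Posterior = 0.151800 / 0.421300 ≈ 0.360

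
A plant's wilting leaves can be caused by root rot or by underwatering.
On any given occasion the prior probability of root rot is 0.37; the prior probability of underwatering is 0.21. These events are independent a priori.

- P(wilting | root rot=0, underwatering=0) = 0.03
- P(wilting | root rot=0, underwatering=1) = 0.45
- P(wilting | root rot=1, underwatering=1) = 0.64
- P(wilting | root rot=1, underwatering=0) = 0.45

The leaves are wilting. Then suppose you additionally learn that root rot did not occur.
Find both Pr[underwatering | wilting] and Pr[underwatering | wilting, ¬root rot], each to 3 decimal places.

Numerator (weight on configurations with underwatering): 0.059535 + 0.049728 = 0.109263
Normalizer over all consistent configurations: 0.03*0.63*0.79 + 0.45*0.63*0.21 + 0.45*0.37*0.79 + 0.64*0.37*0.21 = 0.255729
Posterior = 0.109263 / 0.255729 ≈ 0.427

Now also conditioning on root rot≠true:
For the numerator, keep only underwatering=true terms: 0.45*0.21 = 0.094500
Denominator P(wilting | ¬root rot): 0.03*0.79 + 0.45*0.21 = 0.118200
P(underwatering | wilting, ¬root rot) = 0.094500/0.118200 ≈ 0.799
Ruling out root rot raises the posterior on underwatering — the flip side of explaining away.

Pr[underwatering | wilting] ≈ 0.427; Pr[underwatering | wilting, ¬root rot] ≈ 0.799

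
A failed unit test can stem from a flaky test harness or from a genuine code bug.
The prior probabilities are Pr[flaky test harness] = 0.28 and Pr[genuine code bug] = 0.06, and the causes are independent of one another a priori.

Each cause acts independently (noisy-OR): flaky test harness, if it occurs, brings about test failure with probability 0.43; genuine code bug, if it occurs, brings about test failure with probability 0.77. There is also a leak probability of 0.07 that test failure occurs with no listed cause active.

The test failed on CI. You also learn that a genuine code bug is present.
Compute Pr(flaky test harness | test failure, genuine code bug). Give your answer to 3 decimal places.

Pr(flaky test harness | test failure, genuine code bug) ≈ 0.303

Under noisy-OR, P(test failure | causes) = 1 − (1−0.07)·∏(1−qᵢ) over the active causes.
By total probability over both values of flaky test harness:
  P(test failure | genuine code bug) = 0.7861×0.72 + 0.878077×0.28
        = 0.565992 + 0.245862 = 0.811854
Keeping only the flaky test harness-present terms gives 0.245862, so
  P(flaky test harness | test failure, genuine code bug) = 0.245862 / 0.811854 ≈ 0.303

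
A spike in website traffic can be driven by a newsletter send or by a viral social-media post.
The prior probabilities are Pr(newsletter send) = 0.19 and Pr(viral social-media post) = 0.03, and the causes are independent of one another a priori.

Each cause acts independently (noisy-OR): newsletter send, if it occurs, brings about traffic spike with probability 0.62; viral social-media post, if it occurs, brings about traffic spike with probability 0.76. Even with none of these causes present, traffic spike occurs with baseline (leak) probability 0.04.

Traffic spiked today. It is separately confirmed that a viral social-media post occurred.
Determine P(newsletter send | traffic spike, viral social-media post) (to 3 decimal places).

Under noisy-OR, P(traffic spike | causes) = 1 − (1−0.04)·∏(1−qᵢ) over the active causes.
Weight on newsletter send=true, given the evidence: 0.912448*0.19 = 0.173365
Normalizer over all consistent configurations: 0.7696*0.81 + 0.912448*0.19 = 0.796741
P(newsletter send | traffic spike, viral social-media post) = 0.173365/0.796741 ≈ 0.218

P(newsletter send | traffic spike, viral social-media post) ≈ 0.218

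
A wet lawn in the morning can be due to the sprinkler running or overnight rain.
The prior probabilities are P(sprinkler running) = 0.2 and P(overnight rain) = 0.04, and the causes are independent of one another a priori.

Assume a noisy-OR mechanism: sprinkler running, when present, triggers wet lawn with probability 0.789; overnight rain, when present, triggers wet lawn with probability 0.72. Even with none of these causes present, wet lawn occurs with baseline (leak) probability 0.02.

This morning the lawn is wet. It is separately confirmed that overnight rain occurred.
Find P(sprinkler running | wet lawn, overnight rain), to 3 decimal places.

P(sprinkler running | wet lawn, overnight rain) ≈ 0.245

Under noisy-OR, P(wet lawn | causes) = 1 − (1−0.02)·∏(1−qᵢ) over the active causes.
P(wet lawn | overnight rain) = 0.7256·0.8 + 0.942102·0.2 = 0.580480 + 0.188420 = 0.768900
Of this, 0.188420 comes from 0.942102·0.2 (the sprinkler running=true cases).
P(sprinkler running | wet lawn, overnight rain) = 0.188420 / 0.768900 ≈ 0.245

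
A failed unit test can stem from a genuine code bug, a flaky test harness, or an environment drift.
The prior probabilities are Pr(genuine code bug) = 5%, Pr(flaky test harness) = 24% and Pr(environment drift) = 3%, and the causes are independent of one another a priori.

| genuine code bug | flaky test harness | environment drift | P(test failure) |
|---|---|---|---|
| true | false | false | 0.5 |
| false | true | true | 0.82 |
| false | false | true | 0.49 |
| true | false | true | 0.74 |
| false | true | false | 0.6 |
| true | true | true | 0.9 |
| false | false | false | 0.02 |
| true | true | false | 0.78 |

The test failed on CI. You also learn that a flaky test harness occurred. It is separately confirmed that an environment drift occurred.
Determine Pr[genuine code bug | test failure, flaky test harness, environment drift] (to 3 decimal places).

For the numerator, keep only genuine code bug=true terms: 0.9·0.05 = 0.045000
Denominator P(test failure | flaky test harness, environment drift): 0.82·0.95 + 0.9·0.05 = 0.824000
Posterior = 0.045000 / 0.824000 ≈ 0.055

Pr[genuine code bug | test failure, flaky test harness, environment drift] ≈ 0.055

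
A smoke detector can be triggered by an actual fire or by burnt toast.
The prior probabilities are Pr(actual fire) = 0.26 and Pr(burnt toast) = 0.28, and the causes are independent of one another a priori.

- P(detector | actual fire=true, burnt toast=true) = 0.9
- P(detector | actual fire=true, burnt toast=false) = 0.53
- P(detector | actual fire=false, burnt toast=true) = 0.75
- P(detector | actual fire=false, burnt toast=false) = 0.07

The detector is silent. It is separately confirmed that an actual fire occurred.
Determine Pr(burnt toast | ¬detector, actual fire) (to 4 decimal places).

By total probability over both values of burnt toast:
  P(¬detector | actual fire) = 0.47·0.72 + 0.1·0.28
        = 0.338400 + 0.028000 = 0.366400
Keeping only the burnt toast-present terms gives 0.028000, so
  P(burnt toast | ¬detector, actual fire) = 0.028000 / 0.366400 ≈ 0.0764

Pr(burnt toast | ¬detector, actual fire) ≈ 0.0764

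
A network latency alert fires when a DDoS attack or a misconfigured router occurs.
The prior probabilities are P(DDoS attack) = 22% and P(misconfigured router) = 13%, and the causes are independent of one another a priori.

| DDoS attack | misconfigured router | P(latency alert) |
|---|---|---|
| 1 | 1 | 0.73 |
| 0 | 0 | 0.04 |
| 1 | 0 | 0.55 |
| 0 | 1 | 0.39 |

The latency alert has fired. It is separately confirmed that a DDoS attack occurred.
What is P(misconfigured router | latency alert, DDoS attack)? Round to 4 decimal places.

By total probability over both values of misconfigured router:
  P(latency alert | DDoS attack) = 0.55·0.87 + 0.73·0.13
        = 0.478500 + 0.094900 = 0.573400
The terms with misconfigured router present sum to 0.094900, so
  P(misconfigured router | latency alert, DDoS attack) = 0.094900 / 0.573400 ≈ 0.1655

P(misconfigured router | latency alert, DDoS attack) ≈ 0.1655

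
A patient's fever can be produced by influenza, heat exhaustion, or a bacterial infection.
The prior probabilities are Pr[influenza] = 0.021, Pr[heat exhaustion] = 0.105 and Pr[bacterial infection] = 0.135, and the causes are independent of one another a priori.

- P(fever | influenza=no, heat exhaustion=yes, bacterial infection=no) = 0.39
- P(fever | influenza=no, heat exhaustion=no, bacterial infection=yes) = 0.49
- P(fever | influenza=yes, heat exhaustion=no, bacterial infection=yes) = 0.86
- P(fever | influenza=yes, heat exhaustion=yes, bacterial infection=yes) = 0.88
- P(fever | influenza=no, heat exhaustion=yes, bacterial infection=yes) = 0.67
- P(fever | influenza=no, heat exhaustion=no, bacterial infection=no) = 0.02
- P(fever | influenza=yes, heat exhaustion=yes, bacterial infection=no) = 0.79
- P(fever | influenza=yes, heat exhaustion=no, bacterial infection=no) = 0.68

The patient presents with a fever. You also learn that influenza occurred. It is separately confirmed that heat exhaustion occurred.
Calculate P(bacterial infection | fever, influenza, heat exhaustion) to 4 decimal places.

P(bacterial infection | fever, influenza, heat exhaustion) ≈ 0.1481

By total probability over both values of bacterial infection:
  P(fever | influenza, heat exhaustion) = 0.79*0.865 + 0.88*0.135
        = 0.683350 + 0.118800 = 0.802150
The terms with bacterial infection present sum to 0.118800, so
  P(bacterial infection | fever, influenza, heat exhaustion) = 0.118800 / 0.802150 ≈ 0.1481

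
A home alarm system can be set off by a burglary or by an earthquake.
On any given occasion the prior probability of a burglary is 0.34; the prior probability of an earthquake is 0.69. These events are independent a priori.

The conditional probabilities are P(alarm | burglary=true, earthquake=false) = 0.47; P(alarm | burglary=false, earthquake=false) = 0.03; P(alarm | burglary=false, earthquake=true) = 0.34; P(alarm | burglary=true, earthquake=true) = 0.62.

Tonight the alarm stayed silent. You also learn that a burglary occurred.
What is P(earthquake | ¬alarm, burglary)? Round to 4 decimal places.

P(earthquake | ¬alarm, burglary) ≈ 0.6148

Numerator (weight on configurations with earthquake): 0.38·0.69 = 0.262200
Normalizer over all consistent configurations: 0.53·0.31 + 0.38·0.69 = 0.426500
P(earthquake | ¬alarm, burglary) = 0.262200/0.426500 ≈ 0.6148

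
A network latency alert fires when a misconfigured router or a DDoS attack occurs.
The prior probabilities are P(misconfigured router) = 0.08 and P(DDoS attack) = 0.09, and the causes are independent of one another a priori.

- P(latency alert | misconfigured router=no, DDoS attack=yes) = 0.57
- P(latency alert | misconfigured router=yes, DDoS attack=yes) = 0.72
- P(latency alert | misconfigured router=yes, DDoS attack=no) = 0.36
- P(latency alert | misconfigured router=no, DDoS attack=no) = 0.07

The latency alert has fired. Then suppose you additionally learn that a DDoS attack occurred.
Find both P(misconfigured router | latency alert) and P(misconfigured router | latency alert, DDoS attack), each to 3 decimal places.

P(latency alert) = 0.07·0.92·0.91 + 0.57·0.92·0.09 + 0.36·0.08·0.91 + 0.72·0.08·0.09 = 0.058604 + 0.047196 + 0.026208 + 0.005184 = 0.137192
Restricting to configurations with misconfigured router present: 0.026208 + 0.005184 = 0.031392.
So P(misconfigured router | latency alert) = 0.031392/0.137192 ≈ 0.229.

With the extra evidence:
For the numerator, keep only misconfigured router=true terms: 0.72*0.08 = 0.057600
Normalizer over all consistent configurations: 0.57*0.92 + 0.72*0.08 = 0.582000
P(misconfigured router | latency alert, DDoS attack) = 0.057600/0.582000 ≈ 0.099
— DDoS attack explains away the evidence for misconfigured router.

P(misconfigured router | latency alert) ≈ 0.229; P(misconfigured router | latency alert, DDoS attack) ≈ 0.099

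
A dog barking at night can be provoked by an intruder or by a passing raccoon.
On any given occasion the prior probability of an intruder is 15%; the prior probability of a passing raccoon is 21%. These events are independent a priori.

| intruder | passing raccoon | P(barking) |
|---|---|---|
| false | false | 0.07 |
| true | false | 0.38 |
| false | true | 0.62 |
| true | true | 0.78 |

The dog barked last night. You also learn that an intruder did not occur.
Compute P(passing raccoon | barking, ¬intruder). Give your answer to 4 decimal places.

P(passing raccoon | barking, ¬intruder) ≈ 0.7019

By total probability over both values of passing raccoon:
  P(barking | ¬intruder) = 0.07*0.79 + 0.62*0.21
        = 0.055300 + 0.130200 = 0.185500
Configurations with passing raccoon contribute 0.130200, so
  P(passing raccoon | barking, ¬intruder) = 0.130200 / 0.185500 ≈ 0.7019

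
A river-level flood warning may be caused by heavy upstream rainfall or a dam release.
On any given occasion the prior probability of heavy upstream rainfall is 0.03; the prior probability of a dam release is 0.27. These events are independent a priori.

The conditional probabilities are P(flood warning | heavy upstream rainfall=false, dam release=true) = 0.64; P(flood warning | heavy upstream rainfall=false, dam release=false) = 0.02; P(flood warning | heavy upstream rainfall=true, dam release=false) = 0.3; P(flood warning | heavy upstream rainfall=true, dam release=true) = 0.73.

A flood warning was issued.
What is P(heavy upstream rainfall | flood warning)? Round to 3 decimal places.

P(heavy upstream rainfall | flood warning) ≈ 0.064

P(flood warning) = 0.02×0.97×0.73 + 0.64×0.97×0.27 + 0.3×0.03×0.73 + 0.73×0.03×0.27 = 0.014162 + 0.167616 + 0.006570 + 0.005913 = 0.194261
The heavy upstream rainfall-present share is 0.006570 + 0.005913 = 0.012483.
Hence the posterior is 0.012483/0.194261 ≈ 0.064.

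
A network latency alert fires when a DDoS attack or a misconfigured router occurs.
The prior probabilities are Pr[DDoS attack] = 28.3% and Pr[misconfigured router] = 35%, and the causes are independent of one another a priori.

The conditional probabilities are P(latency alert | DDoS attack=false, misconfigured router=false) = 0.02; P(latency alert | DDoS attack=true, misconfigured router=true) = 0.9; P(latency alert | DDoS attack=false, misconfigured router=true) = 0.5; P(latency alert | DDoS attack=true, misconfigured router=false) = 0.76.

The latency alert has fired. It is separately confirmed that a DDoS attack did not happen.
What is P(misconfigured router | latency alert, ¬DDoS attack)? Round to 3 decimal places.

P(misconfigured router | latency alert, ¬DDoS attack) ≈ 0.931

P(latency alert | ¬DDoS attack) = 0.02·0.65 + 0.5·0.35 = 0.013000 + 0.175000 = 0.188000
Restricting to configurations with misconfigured router present: 0.5·0.35 = 0.175000.
Hence the posterior is 0.175000/0.188000 ≈ 0.931.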